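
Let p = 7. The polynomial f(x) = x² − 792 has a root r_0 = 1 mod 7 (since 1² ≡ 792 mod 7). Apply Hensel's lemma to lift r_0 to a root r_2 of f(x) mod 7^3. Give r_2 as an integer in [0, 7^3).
r_2 = 176 (mod 343)

Hensel's recurrence: r_{i+1} = r_i − f(r_i)·(f′(r_i))^{-1} mod 7^{i+2}, with f′(x) = 2x. Iterate:
  r_0 = 1 (mod 7)
  r_1 = 29 (mod 49)
  r_2 = 176 (mod 343)
Final: r_2 = 176, and one checks f(r_2) ≡ 0 mod 7^3.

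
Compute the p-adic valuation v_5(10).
v_5(10) = 1

v_5(n) is the largest exponent k such that 5^k divides n. Factor out: 10 = 5^1 · 2. (Sign doesn't affect v_p.) So v_5(10) = 1.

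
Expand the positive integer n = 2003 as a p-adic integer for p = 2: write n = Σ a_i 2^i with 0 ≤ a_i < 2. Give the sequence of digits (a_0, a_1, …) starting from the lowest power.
(a_0, a_1, …) = (1, 1, 0, 0, 1, 0, 1, 1, 1, 1, 1)

Repeated division by 2 gives the digits low-to-high: 2003 = 1 + 1·2^1 + 1·2^4 + 1·2^6 + 1·2^7 + 1·2^8 + 1·2^9 + 1·2^10. Digit sequence: (1, 1, 0, 0, 1, 0, 1, 1, 1, 1, 1).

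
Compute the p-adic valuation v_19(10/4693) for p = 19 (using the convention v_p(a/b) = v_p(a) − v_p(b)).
v_19(10/4693) = -2

Factor powers of 19 from the numerator and denominator of the reduced fraction: 10 = 19^0 · 10 and 4693 = 19^2 · 13. Apply v_p(a/b) = v_p(a) − v_p(b): v_19(10/4693) = 0 − 2 = -2.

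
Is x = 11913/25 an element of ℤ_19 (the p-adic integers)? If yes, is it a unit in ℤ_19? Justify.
x ∈ ℤ_19 but not a unit; v_19(x) = 2 > 0

ℤ_19 = {x ∈ ℚ_19 : v_19(x) ≥ 0} and ℤ_19^× = {x ∈ ℤ_19 : v_19(x) = 0}. Here v_19(11913/25) = v_19(num) − v_19(den) = 2; compare against these criteria.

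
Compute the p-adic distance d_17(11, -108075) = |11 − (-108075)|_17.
d_17(11, -108075) = 1/4913

Step 1 — x − y = 11 − (-108075) = 108086. Step 2 — v_17(108086) = 3 (factor: 108086 = (17^3 · 22); the sign does not affect v_p). Step 3 — |x − y|_17 = 17^{-3} = 1/4913.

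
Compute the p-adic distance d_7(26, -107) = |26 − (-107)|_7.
d_7(26, -107) = 1/7

Step 1 — x − y = 26 − (-107) = 133. Step 2 — v_7(133) = 1 (factor: 133 = (7^1 · 19); the sign does not affect v_p). Step 3 — |x − y|_7 = 7^{-1} = 1/7.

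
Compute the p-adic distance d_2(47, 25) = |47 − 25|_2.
d_2(47, 25) = 1/2

Step 1 — x − y = 47 − 25 = 22. Step 2 — v_2(22) = 1 (factor: 22 = (2^1 · 11); the sign does not affect v_p). Step 3 — |x − y|_2 = 2^{-1} = 1/2.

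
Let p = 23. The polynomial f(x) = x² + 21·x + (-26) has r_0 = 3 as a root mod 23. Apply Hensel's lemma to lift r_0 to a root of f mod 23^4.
r_3 = 122455 (mod 279841)

Hensel: r_{i+1} = r_i − f(r_i)·(f′(r_i))^{-1} mod 23^{i+2}, f′(x) = 2x + 21. Iterate:
  r_0 = 3 (mod 23)
  r_1 = 256 (mod 529)
  r_2 = 785 (mod 12167)
  r_3 = 122455 (mod 279841)
Final: r = 122455 satisfies f(r) ≡ 0 mod 23^4.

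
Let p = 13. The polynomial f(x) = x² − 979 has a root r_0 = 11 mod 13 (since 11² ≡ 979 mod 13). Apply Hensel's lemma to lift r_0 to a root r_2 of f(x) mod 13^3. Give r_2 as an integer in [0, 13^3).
r_2 = 2078 (mod 2197)

Hensel's recurrence: r_{i+1} = r_i − f(r_i)·(f′(r_i))^{-1} mod 13^{i+2}, with f′(x) = 2x. Iterate:
  r_0 = 11 (mod 13)
  r_1 = 50 (mod 169)
  r_2 = 2078 (mod 2197)
Final: r_2 = 2078, and one checks f(r_2) ≡ 0 mod 13^3.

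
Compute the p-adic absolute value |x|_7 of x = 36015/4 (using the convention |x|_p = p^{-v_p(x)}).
|36015/4|_7 = 1/2401

Step 1 — compute v_7(x) by factoring powers of 7 out of the numerator and denominator: v_7(36015/4) = 4. Step 2 — apply |x|_p = p^{-v_p(x)} = 7^{-4} = 1/2401.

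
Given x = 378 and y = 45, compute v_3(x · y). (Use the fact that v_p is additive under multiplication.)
v_3(17010) = 5

v_p(x) = 3 (factor: 378 = 3^3 · 14); v_p(y) = 2 (factor: 45 = 3^2 · 5). Additivity: v_p(xy) = v_p(x) + v_p(y) = 3 + 2 = 5. (Direct check: xy = 17010 = 3^5 · (70).)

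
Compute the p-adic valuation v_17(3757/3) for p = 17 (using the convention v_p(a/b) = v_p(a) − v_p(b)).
v_17(3757/3) = 2

Factor powers of 17 from the numerator and denominator of the reduced fraction: 3757 = 17^2 · 13 and 3 = 17^0 · 3. Apply v_p(a/b) = v_p(a) − v_p(b): v_17(3757/3) = 2 − 0 = 2.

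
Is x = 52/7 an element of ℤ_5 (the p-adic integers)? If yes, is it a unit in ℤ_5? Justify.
x ∈ ℤ_5^× (unit); v_5(x) = 0

ℤ_5 = {x ∈ ℚ_5 : v_5(x) ≥ 0} and ℤ_5^× = {x ∈ ℤ_5 : v_5(x) = 0}. Here v_5(52/7) = v_5(num) − v_5(den) = 0; compare against these criteria.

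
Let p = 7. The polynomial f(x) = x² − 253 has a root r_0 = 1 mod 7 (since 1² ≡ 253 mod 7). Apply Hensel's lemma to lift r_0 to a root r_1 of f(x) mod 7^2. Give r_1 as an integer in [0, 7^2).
r_1 = 29 (mod 49)

Hensel's recurrence: r_{i+1} = r_i − f(r_i)·(f′(r_i))^{-1} mod 7^{i+2}, with f′(x) = 2x. Iterate:
  r_0 = 1 (mod 7)
  r_1 = 29 (mod 49)
Final: r_1 = 29, and one checks f(r_1) ≡ 0 mod 7^2.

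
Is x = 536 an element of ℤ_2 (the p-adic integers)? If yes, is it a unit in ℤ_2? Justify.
x ∈ ℤ_2 but not a unit; v_2(x) = 3 > 0

ℤ_2 = {x ∈ ℚ_2 : v_2(x) ≥ 0} and ℤ_2^× = {x ∈ ℤ_2 : v_2(x) = 0}. Here v_2(536) = v_2(num) − v_2(den) = 3; compare against these criteria.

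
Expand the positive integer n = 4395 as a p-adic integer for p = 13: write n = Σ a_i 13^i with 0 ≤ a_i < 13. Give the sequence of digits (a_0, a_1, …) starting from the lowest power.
(a_0, a_1, …) = (1, 0, 0, 2)

Repeated division by 13 gives the digits low-to-high: 4395 = 1 + 2·13^3. Digit sequence: (1, 0, 0, 2).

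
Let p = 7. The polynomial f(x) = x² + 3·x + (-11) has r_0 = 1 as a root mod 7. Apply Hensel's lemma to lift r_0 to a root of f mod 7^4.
r_3 = 1492 (mod 2401)

Hensel: r_{i+1} = r_i − f(r_i)·(f′(r_i))^{-1} mod 7^{i+2}, f′(x) = 2x + 3. Iterate:
  r_0 = 1 (mod 7)
  r_1 = 22 (mod 49)
  r_2 = 120 (mod 343)
  r_3 = 1492 (mod 2401)
Final: r = 1492 satisfies f(r) ≡ 0 mod 7^4.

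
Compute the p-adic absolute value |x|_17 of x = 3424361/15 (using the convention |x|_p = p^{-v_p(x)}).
|3424361/15|_17 = 1/83521

Step 1 — compute v_17(x) by factoring powers of 17 out of the numerator and denominator: v_17(3424361/15) = 4. Step 2 — apply |x|_p = p^{-v_p(x)} = 17^{-4} = 1/83521.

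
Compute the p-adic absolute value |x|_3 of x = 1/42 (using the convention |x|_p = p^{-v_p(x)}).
|1/42|_3 = 3

Step 1 — compute v_3(x) by factoring powers of 3 out of the numerator and denominator: v_3(1/42) = -1. Step 2 — apply |x|_p = p^{-v_p(x)} = 3^{1} = 3.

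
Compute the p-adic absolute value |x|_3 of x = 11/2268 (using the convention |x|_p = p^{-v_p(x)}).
|11/2268|_3 = 81

Step 1 — compute v_3(x) by factoring powers of 3 out of the numerator and denominator: v_3(11/2268) = -4. Step 2 — apply |x|_p = p^{-v_p(x)} = 3^{4} = 81.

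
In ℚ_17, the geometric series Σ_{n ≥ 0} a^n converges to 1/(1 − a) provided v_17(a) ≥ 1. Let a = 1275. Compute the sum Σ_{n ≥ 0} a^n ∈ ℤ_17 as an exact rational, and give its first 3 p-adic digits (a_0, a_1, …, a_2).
Σ a^n = 1/(1 − a) = -1/1274;  first 3 digits = (1, 7, 2)

v_17(a) = 1 ≥ 1, so the series converges in ℤ_17 to 1/(1 − a) = 1/(1 − 1275) = -1/1274. Expand this rational in ℤ_17: compute digits iteratively via d_i = x_i mod 17, x_{i+1} = (x_i − d_i)/17. The first 3 digits are (1, 7, 2).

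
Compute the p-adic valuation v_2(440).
v_2(440) = 3

v_2(n) is the largest exponent k such that 2^k divides n. Factor out: 440 = 2^3 · 55. (Sign doesn't affect v_p.) So v_2(440) = 3.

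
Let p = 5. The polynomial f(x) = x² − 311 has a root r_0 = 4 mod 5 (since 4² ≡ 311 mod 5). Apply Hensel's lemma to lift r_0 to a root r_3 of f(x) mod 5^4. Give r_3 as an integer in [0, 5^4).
r_3 = 544 (mod 625)

Hensel's recurrence: r_{i+1} = r_i − f(r_i)·(f′(r_i))^{-1} mod 5^{i+2}, with f′(x) = 2x. Iterate:
  r_0 = 4 (mod 5)
  r_1 = 19 (mod 25)
  r_2 = 44 (mod 125)
  r_3 = 544 (mod 625)
Final: r_3 = 544, and one checks f(r_3) ≡ 0 mod 5^4.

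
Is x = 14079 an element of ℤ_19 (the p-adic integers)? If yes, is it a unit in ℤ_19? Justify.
x ∈ ℤ_19 but not a unit; v_19(x) = 2 > 0

ℤ_19 = {x ∈ ℚ_19 : v_19(x) ≥ 0} and ℤ_19^× = {x ∈ ℤ_19 : v_19(x) = 0}. Here v_19(14079) = v_19(num) − v_19(den) = 2; compare against these criteria.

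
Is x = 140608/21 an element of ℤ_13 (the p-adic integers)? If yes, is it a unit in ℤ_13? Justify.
x ∈ ℤ_13 but not a unit; v_13(x) = 3 > 0

ℤ_13 = {x ∈ ℚ_13 : v_13(x) ≥ 0} and ℤ_13^× = {x ∈ ℤ_13 : v_13(x) = 0}. Here v_13(140608/21) = v_13(num) − v_13(den) = 3; compare against these criteria.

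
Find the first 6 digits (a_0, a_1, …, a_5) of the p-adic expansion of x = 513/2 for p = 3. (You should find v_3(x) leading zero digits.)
(a_0, …, a_5) = (0, 0, 0, 2, 1, 2)

v_3(513/2) = 3, so a_0 = ... = a_2 = 0. Factor out: x = 3^3 · u with u = 19/2 a unit in ℤ_3. Expand u iteratively via a_{v+i} = u_i mod 3, u_{i+1} = (u_i − a_{v+i})/3:
  u_0 = 19/2;  a_3 = 2;  u_1 = (u_0 − 2)/3 = 5/2
  u_1 = 5/2;  a_4 = 1;  u_2 = (u_1 − 1)/3 = 1/2
  u_2 = 1/2;  a_5 = 2;  u_3 = (u_2 − 2)/3 = -1/2
Digits: (0, 0, 0, 2, 1, 2).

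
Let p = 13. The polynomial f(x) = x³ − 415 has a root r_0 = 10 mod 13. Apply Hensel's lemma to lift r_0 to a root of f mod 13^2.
r_1 = 101 (mod 169)

Hensel: r_{i+1} = r_i − f(r_i)/f′(r_i) mod 13^{i+2}, where f′(x) = 3x². Iterate:
  r_0 = 10 (mod 13)
  r_1 = 101 (mod 169)
Final: r = 101 with f(r) ≡ 0 mod 13^2.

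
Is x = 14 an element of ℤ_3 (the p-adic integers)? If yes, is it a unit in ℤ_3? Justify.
x ∈ ℤ_3^× (unit); v_3(x) = 0

ℤ_3 = {x ∈ ℚ_3 : v_3(x) ≥ 0} and ℤ_3^× = {x ∈ ℤ_3 : v_3(x) = 0}. Here v_3(14) = v_3(num) − v_3(den) = 0; compare against these criteria.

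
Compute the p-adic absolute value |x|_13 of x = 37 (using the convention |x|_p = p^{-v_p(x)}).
|37|_13 = 1

Step 1 — compute v_13(x) by factoring powers of 13 out of the numerator and denominator: v_13(37) = 0. Step 2 — apply |x|_p = p^{-v_p(x)} = 13^{0} = 1.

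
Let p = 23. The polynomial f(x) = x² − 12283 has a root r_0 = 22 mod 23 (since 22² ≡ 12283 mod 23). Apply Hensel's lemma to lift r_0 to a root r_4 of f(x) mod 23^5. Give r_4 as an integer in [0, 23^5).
r_4 = 897390 (mod 6436343)

Hensel's recurrence: r_{i+1} = r_i − f(r_i)·(f′(r_i))^{-1} mod 23^{i+2}, with f′(x) = 2x. Iterate:
  r_0 = 22 (mod 23)
  r_1 = 206 (mod 529)
  r_2 = 9199 (mod 12167)
  r_3 = 57867 (mod 279841)
  r_4 = 897390 (mod 6436343)
Final: r_4 = 897390, and one checks f(r_4) ≡ 0 mod 23^5.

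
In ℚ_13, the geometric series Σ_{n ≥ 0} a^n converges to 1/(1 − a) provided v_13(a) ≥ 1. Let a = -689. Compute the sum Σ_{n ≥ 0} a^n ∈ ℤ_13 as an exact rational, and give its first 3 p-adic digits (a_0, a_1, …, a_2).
Σ a^n = 1/(1 − a) = 1/690;  first 3 digits = (1, 12, 9)

v_13(a) = 1 ≥ 1, so the series converges in ℤ_13 to 1/(1 − a) = 1/(1 − (-689)) = 1/690. Expand this rational in ℤ_13: compute digits iteratively via d_i = x_i mod 13, x_{i+1} = (x_i − d_i)/13. The first 3 digits are (1, 12, 9).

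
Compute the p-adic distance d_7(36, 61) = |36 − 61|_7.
d_7(36, 61) = 1

Step 1 — x − y = 36 − 61 = -25. Step 2 — v_7(-25) = 0 (factor: -25 = −(7^0 · 25); the sign does not affect v_p). Step 3 — |x − y|_7 = 7^{0} = 1.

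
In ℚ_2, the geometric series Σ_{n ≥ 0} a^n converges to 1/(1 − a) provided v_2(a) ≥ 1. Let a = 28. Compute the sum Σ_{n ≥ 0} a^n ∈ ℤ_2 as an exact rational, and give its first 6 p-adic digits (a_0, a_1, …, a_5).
Σ a^n = 1/(1 − a) = -1/27;  first 6 digits = (1, 0, 1, 1, 0, 1)

v_2(a) = 2 ≥ 1, so the series converges in ℤ_2 to 1/(1 − a) = 1/(1 − 28) = -1/27. Expand this rational in ℤ_2: compute digits iteratively via d_i = x_i mod 2, x_{i+1} = (x_i − d_i)/2. The first 6 digits are (1, 0, 1, 1, 0, 1).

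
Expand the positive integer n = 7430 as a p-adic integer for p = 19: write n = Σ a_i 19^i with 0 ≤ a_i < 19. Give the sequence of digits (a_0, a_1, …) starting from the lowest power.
(a_0, a_1, …) = (1, 11, 1, 1)

Repeated division by 19 gives the digits low-to-high: 7430 = 1 + 11·19^1 + 1·19^2 + 1·19^3. Digit sequence: (1, 11, 1, 1).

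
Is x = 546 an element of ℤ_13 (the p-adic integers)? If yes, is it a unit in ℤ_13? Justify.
x ∈ ℤ_13 but not a unit; v_13(x) = 1 > 0

ℤ_13 = {x ∈ ℚ_13 : v_13(x) ≥ 0} and ℤ_13^× = {x ∈ ℤ_13 : v_13(x) = 0}. Here v_13(546) = v_13(num) − v_13(den) = 1; compare against these criteria.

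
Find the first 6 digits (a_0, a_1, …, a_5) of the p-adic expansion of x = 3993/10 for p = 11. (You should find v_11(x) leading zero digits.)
(a_0, …, a_5) = (0, 0, 0, 8, 7, 7)

v_11(3993/10) = 3, so a_0 = ... = a_2 = 0. Factor out: x = 11^3 · u with u = 3/10 a unit in ℤ_11. Expand u iteratively via a_{v+i} = u_i mod 11, u_{i+1} = (u_i − a_{v+i})/11:
  u_0 = 3/10;  a_3 = 8;  u_1 = (u_0 − 8)/11 = -7/10
  u_1 = -7/10;  a_4 = 7;  u_2 = (u_1 − 7)/11 = -7/10
  u_2 = -7/10;  a_5 = 7;  u_3 = (u_2 − 7)/11 = -7/10
Digits: (0, 0, 0, 8, 7, 7).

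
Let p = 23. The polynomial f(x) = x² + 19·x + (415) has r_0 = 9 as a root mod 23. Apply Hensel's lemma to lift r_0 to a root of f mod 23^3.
r_2 = 6196 (mod 12167)

Hensel: r_{i+1} = r_i − f(r_i)·(f′(r_i))^{-1} mod 23^{i+2}, f′(x) = 2x + 19. Iterate:
  r_0 = 9 (mod 23)
  r_1 = 377 (mod 529)
  r_2 = 6196 (mod 12167)
Final: r = 6196 satisfies f(r) ≡ 0 mod 23^3.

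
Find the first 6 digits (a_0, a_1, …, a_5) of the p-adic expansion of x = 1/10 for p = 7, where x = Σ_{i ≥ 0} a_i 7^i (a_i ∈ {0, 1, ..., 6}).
(a_0, …, a_5) = (5, 0, 2, 6, 4, 0)

v_7(1/10) = 0 (numerator and denominator both coprime to 7), so x ∈ ℤ_7^×. Compute digits iteratively via a_i = x_i mod 7, x_{i+1} = (x_i − a_i)/7, with x_0 = x:
  x_0 = 1/10;  a_0 = 5;  x_1 = (x_0 − 5)/7 = -7/10
  x_1 = -7/10;  a_1 = 0;  x_2 = (x_1 − 0)/7 = -1/10
  x_2 = -1/10;  a_2 = 2;  x_3 = (x_2 − 2)/7 = -3/10
  x_3 = -3/10;  a_3 = 6;  x_4 = (x_3 − 6)/7 = -9/10
  x_4 = -9/10;  a_4 = 4;  x_5 = (x_4 − 4)/7 = -7/10
  x_5 = -7/10;  a_5 = 0;  x_6 = (x_5 − 0)/7 = -1/10
Digits: (5, 0, 2, 6, 4, 0).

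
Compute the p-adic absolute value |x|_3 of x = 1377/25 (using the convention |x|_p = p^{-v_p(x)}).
|1377/25|_3 = 1/81

Step 1 — compute v_3(x) by factoring powers of 3 out of the numerator and denominator: v_3(1377/25) = 4. Step 2 — apply |x|_p = p^{-v_p(x)} = 3^{-4} = 1/81.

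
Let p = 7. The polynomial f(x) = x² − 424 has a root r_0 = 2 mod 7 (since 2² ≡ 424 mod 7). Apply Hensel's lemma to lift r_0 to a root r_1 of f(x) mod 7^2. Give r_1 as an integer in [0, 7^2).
r_1 = 9 (mod 49)

Hensel's recurrence: r_{i+1} = r_i − f(r_i)·(f′(r_i))^{-1} mod 7^{i+2}, with f′(x) = 2x. Iterate:
  r_0 = 2 (mod 7)
  r_1 = 9 (mod 49)
Final: r_1 = 9, and one checks f(r_1) ≡ 0 mod 7^2.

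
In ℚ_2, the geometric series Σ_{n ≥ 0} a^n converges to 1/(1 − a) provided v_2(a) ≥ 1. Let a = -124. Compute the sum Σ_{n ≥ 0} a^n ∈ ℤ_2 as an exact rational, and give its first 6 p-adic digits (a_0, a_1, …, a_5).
Σ a^n = 1/(1 − a) = 1/125;  first 6 digits = (1, 0, 1, 0, 1, 0)

v_2(a) = 2 ≥ 1, so the series converges in ℤ_2 to 1/(1 − a) = 1/(1 − (-124)) = 1/125. Expand this rational in ℤ_2: compute digits iteratively via d_i = x_i mod 2, x_{i+1} = (x_i − d_i)/2. The first 6 digits are (1, 0, 1, 0, 1, 0).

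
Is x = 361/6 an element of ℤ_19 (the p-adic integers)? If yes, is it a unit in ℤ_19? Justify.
x ∈ ℤ_19 but not a unit; v_19(x) = 2 > 0

ℤ_19 = {x ∈ ℚ_19 : v_19(x) ≥ 0} and ℤ_19^× = {x ∈ ℤ_19 : v_19(x) = 0}. Here v_19(361/6) = v_19(num) − v_19(den) = 2; compare against these criteria.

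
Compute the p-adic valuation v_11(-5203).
v_11(-5203) = 2

v_11(n) is the largest exponent k such that 11^k divides n. Factor out: -5203 = -11^2 · 43. (Sign doesn't affect v_p.) So v_11(-5203) = 2.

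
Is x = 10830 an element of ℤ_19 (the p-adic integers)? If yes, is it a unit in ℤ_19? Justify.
x ∈ ℤ_19 but not a unit; v_19(x) = 2 > 0

ℤ_19 = {x ∈ ℚ_19 : v_19(x) ≥ 0} and ℤ_19^× = {x ∈ ℤ_19 : v_19(x) = 0}. Here v_19(10830) = v_19(num) − v_19(den) = 2; compare against these criteria.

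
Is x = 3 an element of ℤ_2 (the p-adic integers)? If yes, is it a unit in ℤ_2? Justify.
x ∈ ℤ_2^× (unit); v_2(x) = 0

ℤ_2 = {x ∈ ℚ_2 : v_2(x) ≥ 0} and ℤ_2^× = {x ∈ ℤ_2 : v_2(x) = 0}. Here v_2(3) = v_2(num) − v_2(den) = 0; compare against these criteria.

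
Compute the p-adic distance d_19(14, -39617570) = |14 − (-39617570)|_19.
d_19(14, -39617570) = 1/2476099

Step 1 — x − y = 14 − (-39617570) = 39617584. Step 2 — v_19(39617584) = 5 (factor: 39617584 = (19^5 · 16); the sign does not affect v_p). Step 3 — |x − y|_19 = 19^{-5} = 1/2476099.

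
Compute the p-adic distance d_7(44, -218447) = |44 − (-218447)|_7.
d_7(44, -218447) = 1/16807

Step 1 — x − y = 44 − (-218447) = 218491. Step 2 — v_7(218491) = 5 (factor: 218491 = (7^5 · 13); the sign does not affect v_p). Step 3 — |x − y|_7 = 7^{-5} = 1/16807.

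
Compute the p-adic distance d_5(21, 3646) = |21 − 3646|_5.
d_5(21, 3646) = 1/125

Step 1 — x − y = 21 − 3646 = -3625. Step 2 — v_5(-3625) = 3 (factor: -3625 = −(5^3 · 29); the sign does not affect v_p). Step 3 — |x − y|_5 = 5^{-3} = 1/125.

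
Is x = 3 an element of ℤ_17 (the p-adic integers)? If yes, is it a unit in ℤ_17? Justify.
x ∈ ℤ_17^× (unit); v_17(x) = 0

ℤ_17 = {x ∈ ℚ_17 : v_17(x) ≥ 0} and ℤ_17^× = {x ∈ ℤ_17 : v_17(x) = 0}. Here v_17(3) = v_17(num) − v_17(den) = 0; compare against these criteria.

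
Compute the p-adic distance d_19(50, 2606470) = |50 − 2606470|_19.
d_19(50, 2606470) = 1/130321

Step 1 — x − y = 50 − 2606470 = -2606420. Step 2 — v_19(-2606420) = 4 (factor: -2606420 = −(19^4 · 20); the sign does not affect v_p). Step 3 — |x − y|_19 = 19^{-4} = 1/130321.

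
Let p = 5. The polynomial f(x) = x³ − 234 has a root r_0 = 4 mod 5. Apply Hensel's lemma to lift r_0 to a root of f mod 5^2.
r_1 = 19 (mod 25)

Hensel: r_{i+1} = r_i − f(r_i)/f′(r_i) mod 5^{i+2}, where f′(x) = 3x². Iterate:
  r_0 = 4 (mod 5)
  r_1 = 19 (mod 25)
Final: r = 19 with f(r) ≡ 0 mod 5^2.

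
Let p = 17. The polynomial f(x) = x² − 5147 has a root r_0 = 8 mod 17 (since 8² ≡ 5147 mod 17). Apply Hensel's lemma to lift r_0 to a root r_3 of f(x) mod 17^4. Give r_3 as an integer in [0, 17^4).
r_3 = 55326 (mod 83521)

Hensel's recurrence: r_{i+1} = r_i − f(r_i)·(f′(r_i))^{-1} mod 17^{i+2}, with f′(x) = 2x. Iterate:
  r_0 = 8 (mod 17)
  r_1 = 127 (mod 289)
  r_2 = 1283 (mod 4913)
  r_3 = 55326 (mod 83521)
Final: r_3 = 55326, and one checks f(r_3) ≡ 0 mod 17^4.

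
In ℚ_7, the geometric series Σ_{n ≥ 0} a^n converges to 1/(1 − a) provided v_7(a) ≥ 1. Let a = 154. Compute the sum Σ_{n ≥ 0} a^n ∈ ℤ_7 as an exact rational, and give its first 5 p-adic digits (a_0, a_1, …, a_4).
Σ a^n = 1/(1 − a) = -1/153;  first 5 digits = (1, 1, 4, 0, 6)

v_7(a) = 1 ≥ 1, so the series converges in ℤ_7 to 1/(1 − a) = 1/(1 − 154) = -1/153. Expand this rational in ℤ_7: compute digits iteratively via d_i = x_i mod 7, x_{i+1} = (x_i − d_i)/7. The first 5 digits are (1, 1, 4, 0, 6).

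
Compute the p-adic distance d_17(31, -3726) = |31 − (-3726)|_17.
d_17(31, -3726) = 1/289

Step 1 — x − y = 31 − (-3726) = 3757. Step 2 — v_17(3757) = 2 (factor: 3757 = (17^2 · 13); the sign does not affect v_p). Step 3 — |x − y|_17 = 17^{-2} = 1/289.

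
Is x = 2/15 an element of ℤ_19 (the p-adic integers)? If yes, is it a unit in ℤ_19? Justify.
x ∈ ℤ_19^× (unit); v_19(x) = 0

ℤ_19 = {x ∈ ℚ_19 : v_19(x) ≥ 0} and ℤ_19^× = {x ∈ ℤ_19 : v_19(x) = 0}. Here v_19(2/15) = v_19(num) − v_19(den) = 0; compare against these criteria.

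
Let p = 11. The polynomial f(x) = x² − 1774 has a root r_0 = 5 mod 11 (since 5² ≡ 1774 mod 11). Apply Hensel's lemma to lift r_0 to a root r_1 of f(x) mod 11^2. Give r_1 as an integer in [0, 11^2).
r_1 = 71 (mod 121)

Hensel's recurrence: r_{i+1} = r_i − f(r_i)·(f′(r_i))^{-1} mod 11^{i+2}, with f′(x) = 2x. Iterate:
  r_0 = 5 (mod 11)
  r_1 = 71 (mod 121)
Final: r_1 = 71, and one checks f(r_1) ≡ 0 mod 11^2.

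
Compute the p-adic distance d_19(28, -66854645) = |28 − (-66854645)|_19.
d_19(28, -66854645) = 1/2476099

Step 1 — x − y = 28 − (-66854645) = 66854673. Step 2 — v_19(66854673) = 5 (factor: 66854673 = (19^5 · 27); the sign does not affect v_p). Step 3 — |x − y|_19 = 19^{-5} = 1/2476099.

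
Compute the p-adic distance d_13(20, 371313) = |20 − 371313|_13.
d_13(20, 371313) = 1/371293

Step 1 — x − y = 20 − 371313 = -371293. Step 2 — v_13(-371293) = 5 (factor: -371293 = −(13^5 · 1); the sign does not affect v_p). Step 3 — |x − y|_13 = 13^{-5} = 1/371293.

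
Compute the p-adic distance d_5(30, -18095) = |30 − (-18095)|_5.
d_5(30, -18095) = 1/625

Step 1 — x − y = 30 − (-18095) = 18125. Step 2 — v_5(18125) = 4 (factor: 18125 = (5^4 · 29); the sign does not affect v_p). Step 3 — |x − y|_5 = 5^{-4} = 1/625.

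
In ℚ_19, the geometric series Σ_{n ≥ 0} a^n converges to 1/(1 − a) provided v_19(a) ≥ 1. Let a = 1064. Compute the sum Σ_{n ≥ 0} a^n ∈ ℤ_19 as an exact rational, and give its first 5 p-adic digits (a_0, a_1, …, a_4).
Σ a^n = 1/(1 − a) = -1/1063;  first 5 digits = (1, 18, 3, 12, 18)

v_19(a) = 1 ≥ 1, so the series converges in ℤ_19 to 1/(1 − a) = 1/(1 − 1064) = -1/1063. Expand this rational in ℤ_19: compute digits iteratively via d_i = x_i mod 19, x_{i+1} = (x_i − d_i)/19. The first 5 digits are (1, 18, 3, 12, 18).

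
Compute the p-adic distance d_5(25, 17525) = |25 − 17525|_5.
d_5(25, 17525) = 1/625

Step 1 — x − y = 25 − 17525 = -17500. Step 2 — v_5(-17500) = 4 (factor: -17500 = −(5^4 · 28); the sign does not affect v_p). Step 3 — |x − y|_5 = 5^{-4} = 1/625.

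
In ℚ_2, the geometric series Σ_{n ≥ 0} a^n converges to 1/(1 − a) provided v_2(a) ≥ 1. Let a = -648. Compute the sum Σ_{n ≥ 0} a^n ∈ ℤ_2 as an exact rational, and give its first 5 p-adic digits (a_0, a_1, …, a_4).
Σ a^n = 1/(1 − a) = 1/649;  first 5 digits = (1, 0, 0, 1, 1)

v_2(a) = 3 ≥ 1, so the series converges in ℤ_2 to 1/(1 − a) = 1/(1 − (-648)) = 1/649. Expand this rational in ℤ_2: compute digits iteratively via d_i = x_i mod 2, x_{i+1} = (x_i − d_i)/2. The first 5 digits are (1, 0, 0, 1, 1).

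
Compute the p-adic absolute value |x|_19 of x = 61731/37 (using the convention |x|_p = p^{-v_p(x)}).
|61731/37|_19 = 1/6859

Step 1 — compute v_19(x) by factoring powers of 19 out of the numerator and denominator: v_19(61731/37) = 3. Step 2 — apply |x|_p = p^{-v_p(x)} = 19^{-3} = 1/6859.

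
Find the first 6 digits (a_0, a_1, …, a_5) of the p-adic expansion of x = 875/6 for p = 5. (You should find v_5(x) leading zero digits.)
(a_0, …, a_5) = (0, 0, 0, 2, 4, 0)

v_5(875/6) = 3, so a_0 = ... = a_2 = 0. Factor out: x = 5^3 · u with u = 7/6 a unit in ℤ_5. Expand u iteratively via a_{v+i} = u_i mod 5, u_{i+1} = (u_i − a_{v+i})/5:
  u_0 = 7/6;  a_3 = 2;  u_1 = (u_0 − 2)/5 = -1/6
  u_1 = -1/6;  a_4 = 4;  u_2 = (u_1 − 4)/5 = -5/6
  u_2 = -5/6;  a_5 = 0;  u_3 = (u_2 − 0)/5 = -1/6
Digits: (0, 0, 0, 2, 4, 0).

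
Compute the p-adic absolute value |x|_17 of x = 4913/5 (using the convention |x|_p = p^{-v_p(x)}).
|4913/5|_17 = 1/4913

Step 1 — compute v_17(x) by factoring powers of 17 out of the numerator and denominator: v_17(4913/5) = 3. Step 2 — apply |x|_p = p^{-v_p(x)} = 17^{-3} = 1/4913.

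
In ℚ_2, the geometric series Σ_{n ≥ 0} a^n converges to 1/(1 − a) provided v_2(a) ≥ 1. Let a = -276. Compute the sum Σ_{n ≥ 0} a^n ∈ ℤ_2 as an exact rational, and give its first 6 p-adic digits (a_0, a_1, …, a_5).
Σ a^n = 1/(1 − a) = 1/277;  first 6 digits = (1, 0, 1, 1, 1, 1)

v_2(a) = 2 ≥ 1, so the series converges in ℤ_2 to 1/(1 − a) = 1/(1 − (-276)) = 1/277. Expand this rational in ℤ_2: compute digits iteratively via d_i = x_i mod 2, x_{i+1} = (x_i − d_i)/2. The first 6 digits are (1, 0, 1, 1, 1, 1).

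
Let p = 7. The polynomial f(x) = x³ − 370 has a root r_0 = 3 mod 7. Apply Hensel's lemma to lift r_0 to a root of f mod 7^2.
r_1 = 3 (mod 49)

Hensel: r_{i+1} = r_i − f(r_i)/f′(r_i) mod 7^{i+2}, where f′(x) = 3x². Iterate:
  r_0 = 3 (mod 7)
  r_1 = 3 (mod 49)
Final: r = 3 with f(r) ≡ 0 mod 7^2.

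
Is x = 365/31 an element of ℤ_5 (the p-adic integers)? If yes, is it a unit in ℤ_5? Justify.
x ∈ ℤ_5 but not a unit; v_5(x) = 1 > 0

ℤ_5 = {x ∈ ℚ_5 : v_5(x) ≥ 0} and ℤ_5^× = {x ∈ ℤ_5 : v_5(x) = 0}. Here v_5(365/31) = v_5(num) − v_5(den) = 1; compare against these criteria.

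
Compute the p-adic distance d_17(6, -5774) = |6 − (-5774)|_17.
d_17(6, -5774) = 1/289

Step 1 — x − y = 6 − (-5774) = 5780. Step 2 — v_17(5780) = 2 (factor: 5780 = (17^2 · 20); the sign does not affect v_p). Step 3 — |x − y|_17 = 17^{-2} = 1/289.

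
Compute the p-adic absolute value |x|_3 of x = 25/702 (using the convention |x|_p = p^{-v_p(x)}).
|25/702|_3 = 27

Step 1 — compute v_3(x) by factoring powers of 3 out of the numerator and denominator: v_3(25/702) = -3. Step 2 — apply |x|_p = p^{-v_p(x)} = 3^{3} = 27.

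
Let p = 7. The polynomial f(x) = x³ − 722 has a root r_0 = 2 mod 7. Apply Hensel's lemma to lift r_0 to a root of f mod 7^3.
r_2 = 135 (mod 343)

Hensel: r_{i+1} = r_i − f(r_i)/f′(r_i) mod 7^{i+2}, where f′(x) = 3x². Iterate:
  r_0 = 2 (mod 7)
  r_1 = 37 (mod 49)
  r_2 = 135 (mod 343)
Final: r = 135 with f(r) ≡ 0 mod 7^3.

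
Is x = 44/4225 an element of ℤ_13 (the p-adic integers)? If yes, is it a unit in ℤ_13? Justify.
x ∉ ℤ_13 (v_13(x) = -2 < 0)

ℤ_13 = {x ∈ ℚ_13 : v_13(x) ≥ 0} and ℤ_13^× = {x ∈ ℤ_13 : v_13(x) = 0}. Here v_13(44/4225) = v_13(num) − v_13(den) = -2; compare against these criteria.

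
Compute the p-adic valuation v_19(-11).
v_19(-11) = 0

v_19(n) is the largest exponent k such that 19^k divides n. Factor out: -11 = -19^0 · 11. (Sign doesn't affect v_p.) So v_19(-11) = 0.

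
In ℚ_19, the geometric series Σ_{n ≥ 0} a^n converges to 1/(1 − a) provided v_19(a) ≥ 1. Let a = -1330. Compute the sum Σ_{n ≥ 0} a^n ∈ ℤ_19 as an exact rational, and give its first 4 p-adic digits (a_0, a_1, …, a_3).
Σ a^n = 1/(1 − a) = 1/1331;  first 4 digits = (1, 6, 13, 17)

v_19(a) = 1 ≥ 1, so the series converges in ℤ_19 to 1/(1 − a) = 1/(1 − (-1330)) = 1/1331. Expand this rational in ℤ_19: compute digits iteratively via d_i = x_i mod 19, x_{i+1} = (x_i − d_i)/19. The first 4 digits are (1, 6, 13, 17).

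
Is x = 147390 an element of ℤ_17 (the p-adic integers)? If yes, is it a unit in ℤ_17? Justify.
x ∈ ℤ_17 but not a unit; v_17(x) = 3 > 0

ℤ_17 = {x ∈ ℚ_17 : v_17(x) ≥ 0} and ℤ_17^× = {x ∈ ℤ_17 : v_17(x) = 0}. Here v_17(147390) = v_17(num) − v_17(den) = 3; compare against these criteria.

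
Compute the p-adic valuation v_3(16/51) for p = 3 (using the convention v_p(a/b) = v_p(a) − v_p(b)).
v_3(16/51) = -1

Factor powers of 3 from the numerator and denominator of the reduced fraction: 16 = 3^0 · 16 and 51 = 3^1 · 17. Apply v_p(a/b) = v_p(a) − v_p(b): v_3(16/51) = 0 − 1 = -1.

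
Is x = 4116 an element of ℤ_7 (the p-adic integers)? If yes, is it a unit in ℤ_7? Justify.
x ∈ ℤ_7 but not a unit; v_7(x) = 3 > 0

ℤ_7 = {x ∈ ℚ_7 : v_7(x) ≥ 0} and ℤ_7^× = {x ∈ ℤ_7 : v_7(x) = 0}. Here v_7(4116) = v_7(num) − v_7(den) = 3; compare against these criteria.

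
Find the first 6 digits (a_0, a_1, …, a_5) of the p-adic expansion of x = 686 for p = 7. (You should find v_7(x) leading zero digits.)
(a_0, …, a_5) = (0, 0, 0, 2, 0, 0)

v_7(686) = 3, so a_0 = ... = a_2 = 0. Factor out: x = 7^3 · u with u = 2 a unit in ℤ_7. Expand u iteratively via a_{v+i} = u_i mod 7, u_{i+1} = (u_i − a_{v+i})/7:
  u_0 = 2;  a_3 = 2;  u_1 = (u_0 − 2)/7 = 0
  u_1 = 0;  a_4 = 0;  u_2 = (u_1 − 0)/7 = 0
  u_2 = 0;  a_5 = 0;  u_3 = (u_2 − 0)/7 = 0
Digits: (0, 0, 0, 2, 0, 0).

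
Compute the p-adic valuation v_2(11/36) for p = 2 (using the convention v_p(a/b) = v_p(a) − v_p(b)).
v_2(11/36) = -2

Factor powers of 2 from the numerator and denominator of the reduced fraction: 11 = 2^0 · 11 and 36 = 2^2 · 9. Apply v_p(a/b) = v_p(a) − v_p(b): v_2(11/36) = 0 − 2 = -2.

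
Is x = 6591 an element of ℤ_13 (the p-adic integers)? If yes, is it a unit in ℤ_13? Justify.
x ∈ ℤ_13 but not a unit; v_13(x) = 3 > 0

ℤ_13 = {x ∈ ℚ_13 : v_13(x) ≥ 0} and ℤ_13^× = {x ∈ ℤ_13 : v_13(x) = 0}. Here v_13(6591) = v_13(num) − v_13(den) = 3; compare against these criteria.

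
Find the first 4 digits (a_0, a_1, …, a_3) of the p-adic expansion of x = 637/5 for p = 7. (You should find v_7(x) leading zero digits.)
(a_0, …, a_3) = (0, 0, 4, 4)

v_7(637/5) = 2, so a_0 = ... = a_1 = 0. Factor out: x = 7^2 · u with u = 13/5 a unit in ℤ_7. Expand u iteratively via a_{v+i} = u_i mod 7, u_{i+1} = (u_i − a_{v+i})/7:
  u_0 = 13/5;  a_2 = 4;  u_1 = (u_0 − 4)/7 = -1/5
  u_1 = -1/5;  a_3 = 4;  u_2 = (u_1 − 4)/7 = -3/5
Digits: (0, 0, 4, 4).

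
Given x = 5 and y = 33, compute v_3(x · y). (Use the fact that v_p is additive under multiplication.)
v_3(165) = 1

v_p(x) = 0 (factor: 5 = 3^0 · 5); v_p(y) = 1 (factor: 33 = 3^1 · 11). Additivity: v_p(xy) = v_p(x) + v_p(y) = 0 + 1 = 1. (Direct check: xy = 165 = 3^1 · (55).)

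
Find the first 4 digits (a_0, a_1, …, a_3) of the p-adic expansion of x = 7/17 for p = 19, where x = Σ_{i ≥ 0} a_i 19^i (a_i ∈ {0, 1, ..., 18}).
(a_0, …, a_3) = (6, 12, 15, 7)

v_19(7/17) = 0 (numerator and denominator both coprime to 19), so x ∈ ℤ_19^×. Compute digits iteratively via a_i = x_i mod 19, x_{i+1} = (x_i − a_i)/19, with x_0 = x:
  x_0 = 7/17;  a_0 = 6;  x_1 = (x_0 − 6)/19 = -5/17
  x_1 = -5/17;  a_1 = 12;  x_2 = (x_1 − 12)/19 = -11/17
  x_2 = -11/17;  a_2 = 15;  x_3 = (x_2 − 15)/19 = -14/17
  x_3 = -14/17;  a_3 = 7;  x_4 = (x_3 − 7)/19 = -7/17
Digits: (6, 12, 15, 7).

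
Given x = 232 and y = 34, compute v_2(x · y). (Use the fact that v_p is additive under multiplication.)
v_2(7888) = 4

v_p(x) = 3 (factor: 232 = 2^3 · 29); v_p(y) = 1 (factor: 34 = 2^1 · 17). Additivity: v_p(xy) = v_p(x) + v_p(y) = 3 + 1 = 4. (Direct check: xy = 7888 = 2^4 · (493).)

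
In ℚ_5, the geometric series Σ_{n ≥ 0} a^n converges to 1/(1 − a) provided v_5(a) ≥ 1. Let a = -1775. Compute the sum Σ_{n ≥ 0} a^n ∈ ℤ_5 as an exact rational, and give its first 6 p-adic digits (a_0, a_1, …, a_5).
Σ a^n = 1/(1 − a) = 1/1776;  first 6 digits = (1, 0, 4, 0, 3, 2)

v_5(a) = 2 ≥ 1, so the series converges in ℤ_5 to 1/(1 − a) = 1/(1 − (-1775)) = 1/1776. Expand this rational in ℤ_5: compute digits iteratively via d_i = x_i mod 5, x_{i+1} = (x_i − d_i)/5. The first 6 digits are (1, 0, 4, 0, 3, 2).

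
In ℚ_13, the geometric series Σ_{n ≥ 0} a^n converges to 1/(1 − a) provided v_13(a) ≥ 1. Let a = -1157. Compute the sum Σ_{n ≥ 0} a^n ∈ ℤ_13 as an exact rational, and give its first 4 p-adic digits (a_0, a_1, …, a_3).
Σ a^n = 1/(1 − a) = 1/1158;  first 4 digits = (1, 2, 10, 5)

v_13(a) = 1 ≥ 1, so the series converges in ℤ_13 to 1/(1 − a) = 1/(1 − (-1157)) = 1/1158. Expand this rational in ℤ_13: compute digits iteratively via d_i = x_i mod 13, x_{i+1} = (x_i − d_i)/13. The first 4 digits are (1, 2, 10, 5).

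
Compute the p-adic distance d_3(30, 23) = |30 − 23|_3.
d_3(30, 23) = 1

Step 1 — x − y = 30 − 23 = 7. Step 2 — v_3(7) = 0 (factor: 7 = (3^0 · 7); the sign does not affect v_p). Step 3 — |x − y|_3 = 3^{0} = 1.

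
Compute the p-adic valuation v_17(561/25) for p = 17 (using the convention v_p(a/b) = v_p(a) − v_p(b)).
v_17(561/25) = 1

Factor powers of 17 from the numerator and denominator of the reduced fraction: 561 = 17^1 · 33 and 25 = 17^0 · 25. Apply v_p(a/b) = v_p(a) − v_p(b): v_17(561/25) = 1 − 0 = 1.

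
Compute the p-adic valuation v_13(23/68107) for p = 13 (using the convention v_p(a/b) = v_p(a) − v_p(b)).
v_13(23/68107) = -3

Factor powers of 13 from the numerator and denominator of the reduced fraction: 23 = 13^0 · 23 and 68107 = 13^3 · 31. Apply v_p(a/b) = v_p(a) − v_p(b): v_13(23/68107) = 0 − 3 = -3.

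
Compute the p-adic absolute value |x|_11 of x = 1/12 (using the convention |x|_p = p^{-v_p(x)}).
|1/12|_11 = 1

Step 1 — compute v_11(x) by factoring powers of 11 out of the numerator and denominator: v_11(1/12) = 0. Step 2 — apply |x|_p = p^{-v_p(x)} = 11^{0} = 1.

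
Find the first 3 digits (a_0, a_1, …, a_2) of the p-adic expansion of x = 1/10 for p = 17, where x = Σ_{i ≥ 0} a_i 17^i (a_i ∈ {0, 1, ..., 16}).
(a_0, …, a_2) = (12, 1, 5)

v_17(1/10) = 0 (numerator and denominator both coprime to 17), so x ∈ ℤ_17^×. Compute digits iteratively via a_i = x_i mod 17, x_{i+1} = (x_i − a_i)/17, with x_0 = x:
  x_0 = 1/10;  a_0 = 12;  x_1 = (x_0 − 12)/17 = -7/10
  x_1 = -7/10;  a_1 = 1;  x_2 = (x_1 − 1)/17 = -1/10
  x_2 = -1/10;  a_2 = 5;  x_3 = (x_2 − 5)/17 = -3/10
Digits: (12, 1, 5).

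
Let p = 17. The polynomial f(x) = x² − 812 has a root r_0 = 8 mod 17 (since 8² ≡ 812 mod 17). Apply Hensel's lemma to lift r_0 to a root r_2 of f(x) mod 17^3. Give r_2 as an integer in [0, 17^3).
r_2 = 705 (mod 4913)

Hensel's recurrence: r_{i+1} = r_i − f(r_i)·(f′(r_i))^{-1} mod 17^{i+2}, with f′(x) = 2x. Iterate:
  r_0 = 8 (mod 17)
  r_1 = 127 (mod 289)
  r_2 = 705 (mod 4913)
Final: r_2 = 705, and one checks f(r_2) ≡ 0 mod 17^3.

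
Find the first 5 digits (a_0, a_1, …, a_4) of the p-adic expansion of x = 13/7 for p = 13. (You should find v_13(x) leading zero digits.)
(a_0, …, a_4) = (0, 2, 11, 1, 11)

v_13(13/7) = 1, so a_0 = ... = a_0 = 0. Factor out: x = 13^1 · u with u = 1/7 a unit in ℤ_13. Expand u iteratively via a_{v+i} = u_i mod 13, u_{i+1} = (u_i − a_{v+i})/13:
  u_0 = 1/7;  a_1 = 2;  u_1 = (u_0 − 2)/13 = -1/7
  u_1 = -1/7;  a_2 = 11;  u_2 = (u_1 − 11)/13 = -6/7
  u_2 = -6/7;  a_3 = 1;  u_3 = (u_2 − 1)/13 = -1/7
  u_3 = -1/7;  a_4 = 11;  u_4 = (u_3 − 11)/13 = -6/7
Digits: (0, 2, 11, 1, 11).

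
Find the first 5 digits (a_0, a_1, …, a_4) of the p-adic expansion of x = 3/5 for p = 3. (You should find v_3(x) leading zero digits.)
(a_0, …, a_4) = (0, 2, 0, 1, 2)

v_3(3/5) = 1, so a_0 = ... = a_0 = 0. Factor out: x = 3^1 · u with u = 1/5 a unit in ℤ_3. Expand u iteratively via a_{v+i} = u_i mod 3, u_{i+1} = (u_i − a_{v+i})/3:
  u_0 = 1/5;  a_1 = 2;  u_1 = (u_0 − 2)/3 = -3/5
  u_1 = -3/5;  a_2 = 0;  u_2 = (u_1 − 0)/3 = -1/5
  u_2 = -1/5;  a_3 = 1;  u_3 = (u_2 − 1)/3 = -2/5
  u_3 = -2/5;  a_4 = 2;  u_4 = (u_3 − 2)/3 = -4/5
Digits: (0, 2, 0, 1, 2).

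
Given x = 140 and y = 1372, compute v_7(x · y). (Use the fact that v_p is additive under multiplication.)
v_7(192080) = 4

v_p(x) = 1 (factor: 140 = 7^1 · 20); v_p(y) = 3 (factor: 1372 = 7^3 · 4). Additivity: v_p(xy) = v_p(x) + v_p(y) = 1 + 3 = 4. (Direct check: xy = 192080 = 7^4 · (80).)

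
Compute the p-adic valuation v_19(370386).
v_19(370386) = 3

v_19(n) is the largest exponent k such that 19^k divides n. Factor out: 370386 = 19^3 · 54. (Sign doesn't affect v_p.) So v_19(370386) = 3.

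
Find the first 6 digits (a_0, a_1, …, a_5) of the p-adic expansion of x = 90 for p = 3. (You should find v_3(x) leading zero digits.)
(a_0, …, a_5) = (0, 0, 1, 0, 1, 0)

v_3(90) = 2, so a_0 = ... = a_1 = 0. Factor out: x = 3^2 · u with u = 10 a unit in ℤ_3. Expand u iteratively via a_{v+i} = u_i mod 3, u_{i+1} = (u_i − a_{v+i})/3:
  u_0 = 10;  a_2 = 1;  u_1 = (u_0 − 1)/3 = 3
  u_1 = 3;  a_3 = 0;  u_2 = (u_1 − 0)/3 = 1
  u_2 = 1;  a_4 = 1;  u_3 = (u_2 − 1)/3 = 0
  u_3 = 0;  a_5 = 0;  u_4 = (u_3 − 0)/3 = 0
Digits: (0, 0, 1, 0, 1, 0).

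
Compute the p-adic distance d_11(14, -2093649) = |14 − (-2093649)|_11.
d_11(14, -2093649) = 1/161051

Step 1 — x − y = 14 − (-2093649) = 2093663. Step 2 — v_11(2093663) = 5 (factor: 2093663 = (11^5 · 13); the sign does not affect v_p). Step 3 — |x − y|_11 = 11^{-5} = 1/161051.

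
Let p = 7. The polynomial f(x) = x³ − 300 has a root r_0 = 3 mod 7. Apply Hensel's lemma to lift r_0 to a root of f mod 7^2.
r_1 = 24 (mod 49)

Hensel: r_{i+1} = r_i − f(r_i)/f′(r_i) mod 7^{i+2}, where f′(x) = 3x². Iterate:
  r_0 = 3 (mod 7)
  r_1 = 24 (mod 49)
Final: r = 24 with f(r) ≡ 0 mod 7^2.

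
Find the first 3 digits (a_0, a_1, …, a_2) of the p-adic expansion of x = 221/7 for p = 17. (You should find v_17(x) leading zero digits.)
(a_0, …, a_2) = (0, 14, 9)

v_17(221/7) = 1, so a_0 = ... = a_0 = 0. Factor out: x = 17^1 · u with u = 13/7 a unit in ℤ_17. Expand u iteratively via a_{v+i} = u_i mod 17, u_{i+1} = (u_i − a_{v+i})/17:
  u_0 = 13/7;  a_1 = 14;  u_1 = (u_0 − 14)/17 = -5/7
  u_1 = -5/7;  a_2 = 9;  u_2 = (u_1 − 9)/17 = -4/7
Digits: (0, 14, 9).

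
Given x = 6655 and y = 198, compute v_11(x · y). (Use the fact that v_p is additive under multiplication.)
v_11(1317690) = 4

v_p(x) = 3 (factor: 6655 = 11^3 · 5); v_p(y) = 1 (factor: 198 = 11^1 · 18). Additivity: v_p(xy) = v_p(x) + v_p(y) = 3 + 1 = 4. (Direct check: xy = 1317690 = 11^4 · (90).)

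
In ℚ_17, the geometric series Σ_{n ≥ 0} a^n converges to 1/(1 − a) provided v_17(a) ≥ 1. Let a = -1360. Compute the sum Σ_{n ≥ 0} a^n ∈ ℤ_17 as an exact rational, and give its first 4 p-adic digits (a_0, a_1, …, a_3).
Σ a^n = 1/(1 − a) = 1/1361;  first 4 digits = (1, 5, 3, 8)

v_17(a) = 1 ≥ 1, so the series converges in ℤ_17 to 1/(1 − a) = 1/(1 − (-1360)) = 1/1361. Expand this rational in ℤ_17: compute digits iteratively via d_i = x_i mod 17, x_{i+1} = (x_i − d_i)/17. The first 4 digits are (1, 5, 3, 8).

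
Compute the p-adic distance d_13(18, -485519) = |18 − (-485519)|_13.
d_13(18, -485519) = 1/28561

Step 1 — x − y = 18 − (-485519) = 485537. Step 2 — v_13(485537) = 4 (factor: 485537 = (13^4 · 17); the sign does not affect v_p). Step 3 — |x − y|_13 = 13^{-4} = 1/28561.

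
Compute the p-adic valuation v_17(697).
v_17(697) = 1

v_17(n) is the largest exponent k such that 17^k divides n. Factor out: 697 = 17^1 · 41. (Sign doesn't affect v_p.) So v_17(697) = 1.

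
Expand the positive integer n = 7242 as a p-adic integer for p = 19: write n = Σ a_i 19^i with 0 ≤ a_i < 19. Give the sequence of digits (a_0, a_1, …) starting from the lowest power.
(a_0, a_1, …) = (3, 1, 1, 1)

Repeated division by 19 gives the digits low-to-high: 7242 = 3 + 1·19^1 + 1·19^2 + 1·19^3. Digit sequence: (3, 1, 1, 1).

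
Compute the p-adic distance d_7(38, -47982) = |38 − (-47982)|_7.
d_7(38, -47982) = 1/2401

Step 1 — x − y = 38 − (-47982) = 48020. Step 2 — v_7(48020) = 4 (factor: 48020 = (7^4 · 20); the sign does not affect v_p). Step 3 — |x − y|_7 = 7^{-4} = 1/2401.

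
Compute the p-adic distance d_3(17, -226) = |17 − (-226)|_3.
d_3(17, -226) = 1/243

Step 1 — x − y = 17 − (-226) = 243. Step 2 — v_3(243) = 5 (factor: 243 = (3^5 · 1); the sign does not affect v_p). Step 3 — |x − y|_3 = 3^{-5} = 1/243.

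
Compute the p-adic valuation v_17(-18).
v_17(-18) = 0

v_17(n) is the largest exponent k such that 17^k divides n. Factor out: -18 = -17^0 · 18. (Sign doesn't affect v_p.) So v_17(-18) = 0.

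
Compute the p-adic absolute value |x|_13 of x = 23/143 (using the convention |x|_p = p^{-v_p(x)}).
|23/143|_13 = 13

Step 1 — compute v_13(x) by factoring powers of 13 out of the numerator and denominator: v_13(23/143) = -1. Step 2 — apply |x|_p = p^{-v_p(x)} = 13^{1} = 13.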